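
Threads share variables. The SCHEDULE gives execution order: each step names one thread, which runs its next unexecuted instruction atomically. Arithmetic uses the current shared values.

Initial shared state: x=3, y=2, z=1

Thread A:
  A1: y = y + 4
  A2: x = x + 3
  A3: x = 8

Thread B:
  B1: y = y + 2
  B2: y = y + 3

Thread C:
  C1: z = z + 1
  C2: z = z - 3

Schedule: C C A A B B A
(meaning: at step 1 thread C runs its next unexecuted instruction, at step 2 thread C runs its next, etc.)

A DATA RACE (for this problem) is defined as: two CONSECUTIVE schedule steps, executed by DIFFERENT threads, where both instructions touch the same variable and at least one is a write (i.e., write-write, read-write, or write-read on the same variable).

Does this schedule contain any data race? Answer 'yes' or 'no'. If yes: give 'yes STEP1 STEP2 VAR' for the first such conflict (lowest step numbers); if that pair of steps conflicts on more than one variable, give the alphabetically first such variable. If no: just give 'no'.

Answer: no

Derivation:
Steps 1,2: same thread (C). No race.
Steps 2,3: C(r=z,w=z) vs A(r=y,w=y). No conflict.
Steps 3,4: same thread (A). No race.
Steps 4,5: A(r=x,w=x) vs B(r=y,w=y). No conflict.
Steps 5,6: same thread (B). No race.
Steps 6,7: B(r=y,w=y) vs A(r=-,w=x). No conflict.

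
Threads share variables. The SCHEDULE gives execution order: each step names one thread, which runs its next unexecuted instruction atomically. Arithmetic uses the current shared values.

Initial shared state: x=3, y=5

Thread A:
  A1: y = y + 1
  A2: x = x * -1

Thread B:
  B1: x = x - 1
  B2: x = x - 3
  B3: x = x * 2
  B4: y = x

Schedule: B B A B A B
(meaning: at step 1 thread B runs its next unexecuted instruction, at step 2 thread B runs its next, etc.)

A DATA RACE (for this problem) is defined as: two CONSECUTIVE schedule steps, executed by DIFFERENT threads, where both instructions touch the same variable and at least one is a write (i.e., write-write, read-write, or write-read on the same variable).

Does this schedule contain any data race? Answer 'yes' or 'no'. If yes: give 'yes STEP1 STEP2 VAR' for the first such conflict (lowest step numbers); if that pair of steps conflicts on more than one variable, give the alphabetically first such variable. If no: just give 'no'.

Steps 1,2: same thread (B). No race.
Steps 2,3: B(r=x,w=x) vs A(r=y,w=y). No conflict.
Steps 3,4: A(r=y,w=y) vs B(r=x,w=x). No conflict.
Steps 4,5: B(x = x * 2) vs A(x = x * -1). RACE on x (W-W).
Steps 5,6: A(x = x * -1) vs B(y = x). RACE on x (W-R).
First conflict at steps 4,5.

Answer: yes 4 5 x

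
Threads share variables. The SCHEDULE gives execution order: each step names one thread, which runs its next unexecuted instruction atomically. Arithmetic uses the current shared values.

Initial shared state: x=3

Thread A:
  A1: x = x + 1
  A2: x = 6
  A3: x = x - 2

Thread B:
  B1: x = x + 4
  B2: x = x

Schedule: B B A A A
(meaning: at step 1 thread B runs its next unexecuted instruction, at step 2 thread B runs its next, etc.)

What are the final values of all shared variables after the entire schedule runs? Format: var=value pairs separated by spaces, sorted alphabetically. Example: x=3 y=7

Answer: x=4

Derivation:
Step 1: thread B executes B1 (x = x + 4). Shared: x=7. PCs: A@0 B@1
Step 2: thread B executes B2 (x = x). Shared: x=7. PCs: A@0 B@2
Step 3: thread A executes A1 (x = x + 1). Shared: x=8. PCs: A@1 B@2
Step 4: thread A executes A2 (x = 6). Shared: x=6. PCs: A@2 B@2
Step 5: thread A executes A3 (x = x - 2). Shared: x=4. PCs: A@3 B@2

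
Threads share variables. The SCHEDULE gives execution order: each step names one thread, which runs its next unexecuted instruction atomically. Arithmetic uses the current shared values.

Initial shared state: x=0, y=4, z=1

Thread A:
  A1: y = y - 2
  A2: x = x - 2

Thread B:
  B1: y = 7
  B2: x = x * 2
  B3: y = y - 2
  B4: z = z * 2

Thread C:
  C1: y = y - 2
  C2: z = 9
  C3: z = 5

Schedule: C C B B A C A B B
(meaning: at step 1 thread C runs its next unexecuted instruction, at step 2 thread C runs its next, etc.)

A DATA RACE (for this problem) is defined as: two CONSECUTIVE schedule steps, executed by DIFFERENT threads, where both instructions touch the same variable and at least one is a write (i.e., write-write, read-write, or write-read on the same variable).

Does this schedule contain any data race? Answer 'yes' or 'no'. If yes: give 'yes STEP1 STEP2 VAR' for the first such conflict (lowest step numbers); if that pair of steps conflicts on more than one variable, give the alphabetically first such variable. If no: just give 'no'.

Steps 1,2: same thread (C). No race.
Steps 2,3: C(r=-,w=z) vs B(r=-,w=y). No conflict.
Steps 3,4: same thread (B). No race.
Steps 4,5: B(r=x,w=x) vs A(r=y,w=y). No conflict.
Steps 5,6: A(r=y,w=y) vs C(r=-,w=z). No conflict.
Steps 6,7: C(r=-,w=z) vs A(r=x,w=x). No conflict.
Steps 7,8: A(r=x,w=x) vs B(r=y,w=y). No conflict.
Steps 8,9: same thread (B). No race.

Answer: no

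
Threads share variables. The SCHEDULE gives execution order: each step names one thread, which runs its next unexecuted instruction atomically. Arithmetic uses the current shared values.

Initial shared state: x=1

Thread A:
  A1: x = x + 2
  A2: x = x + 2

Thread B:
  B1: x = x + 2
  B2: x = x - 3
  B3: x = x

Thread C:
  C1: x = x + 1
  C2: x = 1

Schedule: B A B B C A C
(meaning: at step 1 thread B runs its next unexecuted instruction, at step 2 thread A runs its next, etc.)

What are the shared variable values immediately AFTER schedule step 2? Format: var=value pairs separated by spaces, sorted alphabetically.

Answer: x=5

Derivation:
Step 1: thread B executes B1 (x = x + 2). Shared: x=3. PCs: A@0 B@1 C@0
Step 2: thread A executes A1 (x = x + 2). Shared: x=5. PCs: A@1 B@1 C@0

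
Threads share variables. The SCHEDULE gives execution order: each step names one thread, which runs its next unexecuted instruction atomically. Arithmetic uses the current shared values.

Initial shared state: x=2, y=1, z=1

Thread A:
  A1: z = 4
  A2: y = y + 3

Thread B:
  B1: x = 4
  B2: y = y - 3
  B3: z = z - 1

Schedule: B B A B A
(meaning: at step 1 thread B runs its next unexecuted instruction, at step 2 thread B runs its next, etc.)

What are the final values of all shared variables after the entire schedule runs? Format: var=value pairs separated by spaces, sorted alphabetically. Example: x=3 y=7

Answer: x=4 y=1 z=3

Derivation:
Step 1: thread B executes B1 (x = 4). Shared: x=4 y=1 z=1. PCs: A@0 B@1
Step 2: thread B executes B2 (y = y - 3). Shared: x=4 y=-2 z=1. PCs: A@0 B@2
Step 3: thread A executes A1 (z = 4). Shared: x=4 y=-2 z=4. PCs: A@1 B@2
Step 4: thread B executes B3 (z = z - 1). Shared: x=4 y=-2 z=3. PCs: A@1 B@3
Step 5: thread A executes A2 (y = y + 3). Shared: x=4 y=1 z=3. PCs: A@2 B@3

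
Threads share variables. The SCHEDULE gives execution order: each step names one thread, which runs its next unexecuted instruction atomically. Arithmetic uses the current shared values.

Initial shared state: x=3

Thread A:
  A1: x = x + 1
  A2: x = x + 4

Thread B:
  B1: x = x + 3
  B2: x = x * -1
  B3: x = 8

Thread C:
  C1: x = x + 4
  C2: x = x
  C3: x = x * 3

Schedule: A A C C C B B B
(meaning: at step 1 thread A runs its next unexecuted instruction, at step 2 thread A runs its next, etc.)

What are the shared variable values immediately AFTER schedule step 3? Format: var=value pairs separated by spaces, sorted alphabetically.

Answer: x=12

Derivation:
Step 1: thread A executes A1 (x = x + 1). Shared: x=4. PCs: A@1 B@0 C@0
Step 2: thread A executes A2 (x = x + 4). Shared: x=8. PCs: A@2 B@0 C@0
Step 3: thread C executes C1 (x = x + 4). Shared: x=12. PCs: A@2 B@0 C@1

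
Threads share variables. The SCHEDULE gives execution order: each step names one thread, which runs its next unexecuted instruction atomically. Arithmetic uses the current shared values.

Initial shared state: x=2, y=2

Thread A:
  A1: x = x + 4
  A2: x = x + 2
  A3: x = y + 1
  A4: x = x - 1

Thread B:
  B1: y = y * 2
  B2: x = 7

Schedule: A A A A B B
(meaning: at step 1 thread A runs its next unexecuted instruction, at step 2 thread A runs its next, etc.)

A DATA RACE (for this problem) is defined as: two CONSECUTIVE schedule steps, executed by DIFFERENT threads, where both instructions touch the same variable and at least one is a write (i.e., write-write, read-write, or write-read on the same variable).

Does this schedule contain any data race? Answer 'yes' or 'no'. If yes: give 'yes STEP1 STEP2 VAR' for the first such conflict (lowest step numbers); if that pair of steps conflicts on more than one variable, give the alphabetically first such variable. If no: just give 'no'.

Answer: no

Derivation:
Steps 1,2: same thread (A). No race.
Steps 2,3: same thread (A). No race.
Steps 3,4: same thread (A). No race.
Steps 4,5: A(r=x,w=x) vs B(r=y,w=y). No conflict.
Steps 5,6: same thread (B). No race.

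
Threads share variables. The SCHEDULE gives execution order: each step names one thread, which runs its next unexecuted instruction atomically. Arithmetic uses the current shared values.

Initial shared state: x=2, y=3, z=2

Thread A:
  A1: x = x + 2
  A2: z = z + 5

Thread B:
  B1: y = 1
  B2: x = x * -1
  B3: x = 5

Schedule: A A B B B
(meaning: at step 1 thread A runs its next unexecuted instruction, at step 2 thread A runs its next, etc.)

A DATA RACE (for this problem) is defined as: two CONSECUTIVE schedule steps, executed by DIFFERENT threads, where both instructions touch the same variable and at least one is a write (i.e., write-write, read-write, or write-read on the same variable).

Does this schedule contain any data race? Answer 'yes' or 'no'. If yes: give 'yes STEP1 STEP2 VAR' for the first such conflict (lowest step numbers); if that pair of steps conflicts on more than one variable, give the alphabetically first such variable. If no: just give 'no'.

Steps 1,2: same thread (A). No race.
Steps 2,3: A(r=z,w=z) vs B(r=-,w=y). No conflict.
Steps 3,4: same thread (B). No race.
Steps 4,5: same thread (B). No race.

Answer: no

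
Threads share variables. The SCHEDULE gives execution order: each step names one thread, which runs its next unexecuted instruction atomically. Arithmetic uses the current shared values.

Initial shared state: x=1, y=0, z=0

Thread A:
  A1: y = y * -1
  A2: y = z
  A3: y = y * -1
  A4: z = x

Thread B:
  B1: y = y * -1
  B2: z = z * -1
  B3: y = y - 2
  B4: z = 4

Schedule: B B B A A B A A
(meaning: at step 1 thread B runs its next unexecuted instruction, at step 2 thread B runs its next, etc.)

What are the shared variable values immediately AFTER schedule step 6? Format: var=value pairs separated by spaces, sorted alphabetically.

Answer: x=1 y=0 z=4

Derivation:
Step 1: thread B executes B1 (y = y * -1). Shared: x=1 y=0 z=0. PCs: A@0 B@1
Step 2: thread B executes B2 (z = z * -1). Shared: x=1 y=0 z=0. PCs: A@0 B@2
Step 3: thread B executes B3 (y = y - 2). Shared: x=1 y=-2 z=0. PCs: A@0 B@3
Step 4: thread A executes A1 (y = y * -1). Shared: x=1 y=2 z=0. PCs: A@1 B@3
Step 5: thread A executes A2 (y = z). Shared: x=1 y=0 z=0. PCs: A@2 B@3
Step 6: thread B executes B4 (z = 4). Shared: x=1 y=0 z=4. PCs: A@2 B@4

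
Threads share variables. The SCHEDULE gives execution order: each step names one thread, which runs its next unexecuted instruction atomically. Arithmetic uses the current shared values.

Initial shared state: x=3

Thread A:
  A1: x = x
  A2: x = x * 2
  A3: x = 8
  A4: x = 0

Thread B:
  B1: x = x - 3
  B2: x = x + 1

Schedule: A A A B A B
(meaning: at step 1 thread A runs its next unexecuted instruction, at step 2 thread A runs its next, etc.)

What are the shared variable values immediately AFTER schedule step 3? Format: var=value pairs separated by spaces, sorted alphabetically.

Answer: x=8

Derivation:
Step 1: thread A executes A1 (x = x). Shared: x=3. PCs: A@1 B@0
Step 2: thread A executes A2 (x = x * 2). Shared: x=6. PCs: A@2 B@0
Step 3: thread A executes A3 (x = 8). Shared: x=8. PCs: A@3 B@0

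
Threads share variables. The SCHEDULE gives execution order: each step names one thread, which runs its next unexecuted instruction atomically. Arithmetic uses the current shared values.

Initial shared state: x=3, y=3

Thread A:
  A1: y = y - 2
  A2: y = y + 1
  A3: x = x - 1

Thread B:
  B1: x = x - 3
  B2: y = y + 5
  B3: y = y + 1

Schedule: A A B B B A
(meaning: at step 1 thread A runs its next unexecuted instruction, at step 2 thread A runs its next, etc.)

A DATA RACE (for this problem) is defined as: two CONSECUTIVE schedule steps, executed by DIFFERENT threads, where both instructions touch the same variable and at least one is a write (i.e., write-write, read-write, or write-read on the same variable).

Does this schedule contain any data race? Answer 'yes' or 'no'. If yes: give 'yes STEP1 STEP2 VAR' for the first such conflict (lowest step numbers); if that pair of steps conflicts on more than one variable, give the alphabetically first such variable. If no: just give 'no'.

Steps 1,2: same thread (A). No race.
Steps 2,3: A(r=y,w=y) vs B(r=x,w=x). No conflict.
Steps 3,4: same thread (B). No race.
Steps 4,5: same thread (B). No race.
Steps 5,6: B(r=y,w=y) vs A(r=x,w=x). No conflict.

Answer: no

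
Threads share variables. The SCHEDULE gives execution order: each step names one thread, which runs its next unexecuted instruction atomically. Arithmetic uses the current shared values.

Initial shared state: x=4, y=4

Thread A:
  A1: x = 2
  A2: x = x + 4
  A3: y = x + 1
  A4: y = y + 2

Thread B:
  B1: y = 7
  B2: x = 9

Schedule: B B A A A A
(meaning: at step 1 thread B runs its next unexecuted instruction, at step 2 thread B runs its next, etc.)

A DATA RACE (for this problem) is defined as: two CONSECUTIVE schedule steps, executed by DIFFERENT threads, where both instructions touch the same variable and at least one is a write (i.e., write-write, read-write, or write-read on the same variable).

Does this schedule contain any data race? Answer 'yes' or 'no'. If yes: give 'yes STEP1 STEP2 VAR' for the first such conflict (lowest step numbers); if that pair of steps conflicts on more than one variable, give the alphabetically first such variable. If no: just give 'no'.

Steps 1,2: same thread (B). No race.
Steps 2,3: B(x = 9) vs A(x = 2). RACE on x (W-W).
Steps 3,4: same thread (A). No race.
Steps 4,5: same thread (A). No race.
Steps 5,6: same thread (A). No race.
First conflict at steps 2,3.

Answer: yes 2 3 x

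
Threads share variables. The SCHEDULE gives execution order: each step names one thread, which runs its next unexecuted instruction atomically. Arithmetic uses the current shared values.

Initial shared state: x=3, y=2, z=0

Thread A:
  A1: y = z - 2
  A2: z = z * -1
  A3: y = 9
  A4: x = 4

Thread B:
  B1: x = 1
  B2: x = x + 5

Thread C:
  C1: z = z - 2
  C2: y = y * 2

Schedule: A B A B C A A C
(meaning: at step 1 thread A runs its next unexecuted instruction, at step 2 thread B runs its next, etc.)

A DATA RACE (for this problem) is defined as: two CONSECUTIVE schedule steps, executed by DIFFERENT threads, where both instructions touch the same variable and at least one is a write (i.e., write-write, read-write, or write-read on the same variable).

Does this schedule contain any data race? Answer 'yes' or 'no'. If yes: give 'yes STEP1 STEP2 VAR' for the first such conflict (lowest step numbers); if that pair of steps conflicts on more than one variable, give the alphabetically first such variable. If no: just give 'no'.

Answer: no

Derivation:
Steps 1,2: A(r=z,w=y) vs B(r=-,w=x). No conflict.
Steps 2,3: B(r=-,w=x) vs A(r=z,w=z). No conflict.
Steps 3,4: A(r=z,w=z) vs B(r=x,w=x). No conflict.
Steps 4,5: B(r=x,w=x) vs C(r=z,w=z). No conflict.
Steps 5,6: C(r=z,w=z) vs A(r=-,w=y). No conflict.
Steps 6,7: same thread (A). No race.
Steps 7,8: A(r=-,w=x) vs C(r=y,w=y). No conflict.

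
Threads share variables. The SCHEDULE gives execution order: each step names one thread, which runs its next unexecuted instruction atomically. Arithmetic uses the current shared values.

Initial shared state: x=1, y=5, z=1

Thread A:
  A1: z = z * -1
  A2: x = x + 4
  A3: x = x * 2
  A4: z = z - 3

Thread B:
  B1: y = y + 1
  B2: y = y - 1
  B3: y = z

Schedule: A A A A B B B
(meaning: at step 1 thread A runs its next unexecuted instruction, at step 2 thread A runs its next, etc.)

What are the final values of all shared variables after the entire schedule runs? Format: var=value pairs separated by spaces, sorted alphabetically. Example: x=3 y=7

Step 1: thread A executes A1 (z = z * -1). Shared: x=1 y=5 z=-1. PCs: A@1 B@0
Step 2: thread A executes A2 (x = x + 4). Shared: x=5 y=5 z=-1. PCs: A@2 B@0
Step 3: thread A executes A3 (x = x * 2). Shared: x=10 y=5 z=-1. PCs: A@3 B@0
Step 4: thread A executes A4 (z = z - 3). Shared: x=10 y=5 z=-4. PCs: A@4 B@0
Step 5: thread B executes B1 (y = y + 1). Shared: x=10 y=6 z=-4. PCs: A@4 B@1
Step 6: thread B executes B2 (y = y - 1). Shared: x=10 y=5 z=-4. PCs: A@4 B@2
Step 7: thread B executes B3 (y = z). Shared: x=10 y=-4 z=-4. PCs: A@4 B@3

Answer: x=10 y=-4 z=-4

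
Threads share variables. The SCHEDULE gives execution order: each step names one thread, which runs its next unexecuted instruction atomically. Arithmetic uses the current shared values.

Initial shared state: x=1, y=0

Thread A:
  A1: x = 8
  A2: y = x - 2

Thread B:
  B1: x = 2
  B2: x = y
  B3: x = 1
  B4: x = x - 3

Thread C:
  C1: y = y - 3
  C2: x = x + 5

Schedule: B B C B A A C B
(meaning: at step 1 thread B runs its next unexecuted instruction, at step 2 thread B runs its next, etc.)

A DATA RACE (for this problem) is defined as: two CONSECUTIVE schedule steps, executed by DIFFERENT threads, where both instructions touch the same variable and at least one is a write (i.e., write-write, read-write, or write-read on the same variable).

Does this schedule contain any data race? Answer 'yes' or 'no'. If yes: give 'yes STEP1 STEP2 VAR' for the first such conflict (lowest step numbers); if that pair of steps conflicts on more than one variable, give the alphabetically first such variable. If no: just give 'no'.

Steps 1,2: same thread (B). No race.
Steps 2,3: B(x = y) vs C(y = y - 3). RACE on y (R-W).
Steps 3,4: C(r=y,w=y) vs B(r=-,w=x). No conflict.
Steps 4,5: B(x = 1) vs A(x = 8). RACE on x (W-W).
Steps 5,6: same thread (A). No race.
Steps 6,7: A(y = x - 2) vs C(x = x + 5). RACE on x (R-W).
Steps 7,8: C(x = x + 5) vs B(x = x - 3). RACE on x (W-W).
First conflict at steps 2,3.

Answer: yes 2 3 y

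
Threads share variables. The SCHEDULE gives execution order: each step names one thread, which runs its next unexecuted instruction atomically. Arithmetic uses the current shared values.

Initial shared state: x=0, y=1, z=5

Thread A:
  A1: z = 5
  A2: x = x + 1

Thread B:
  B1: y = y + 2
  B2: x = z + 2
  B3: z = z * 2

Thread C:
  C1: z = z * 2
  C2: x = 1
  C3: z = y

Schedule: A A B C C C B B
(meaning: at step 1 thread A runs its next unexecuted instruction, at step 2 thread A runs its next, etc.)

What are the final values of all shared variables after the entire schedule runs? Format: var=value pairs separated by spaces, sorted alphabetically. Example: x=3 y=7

Answer: x=5 y=3 z=6

Derivation:
Step 1: thread A executes A1 (z = 5). Shared: x=0 y=1 z=5. PCs: A@1 B@0 C@0
Step 2: thread A executes A2 (x = x + 1). Shared: x=1 y=1 z=5. PCs: A@2 B@0 C@0
Step 3: thread B executes B1 (y = y + 2). Shared: x=1 y=3 z=5. PCs: A@2 B@1 C@0
Step 4: thread C executes C1 (z = z * 2). Shared: x=1 y=3 z=10. PCs: A@2 B@1 C@1
Step 5: thread C executes C2 (x = 1). Shared: x=1 y=3 z=10. PCs: A@2 B@1 C@2
Step 6: thread C executes C3 (z = y). Shared: x=1 y=3 z=3. PCs: A@2 B@1 C@3
Step 7: thread B executes B2 (x = z + 2). Shared: x=5 y=3 z=3. PCs: A@2 B@2 C@3
Step 8: thread B executes B3 (z = z * 2). Shared: x=5 y=3 z=6. PCs: A@2 B@3 C@3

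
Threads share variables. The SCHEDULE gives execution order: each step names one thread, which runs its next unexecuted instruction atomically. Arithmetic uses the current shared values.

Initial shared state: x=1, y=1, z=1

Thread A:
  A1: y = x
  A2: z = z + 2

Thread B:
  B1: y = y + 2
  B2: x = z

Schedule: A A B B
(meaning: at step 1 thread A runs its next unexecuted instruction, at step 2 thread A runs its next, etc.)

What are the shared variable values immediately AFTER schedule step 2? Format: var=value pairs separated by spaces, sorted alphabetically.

Answer: x=1 y=1 z=3

Derivation:
Step 1: thread A executes A1 (y = x). Shared: x=1 y=1 z=1. PCs: A@1 B@0
Step 2: thread A executes A2 (z = z + 2). Shared: x=1 y=1 z=3. PCs: A@2 B@0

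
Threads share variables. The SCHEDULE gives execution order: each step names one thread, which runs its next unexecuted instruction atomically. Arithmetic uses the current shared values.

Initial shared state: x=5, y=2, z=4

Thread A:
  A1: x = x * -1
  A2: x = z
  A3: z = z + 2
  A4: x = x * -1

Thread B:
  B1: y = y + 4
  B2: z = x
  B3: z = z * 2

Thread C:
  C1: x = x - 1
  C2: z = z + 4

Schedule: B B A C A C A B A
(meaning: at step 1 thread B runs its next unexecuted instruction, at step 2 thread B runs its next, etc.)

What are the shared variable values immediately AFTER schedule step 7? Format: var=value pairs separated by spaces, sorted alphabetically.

Step 1: thread B executes B1 (y = y + 4). Shared: x=5 y=6 z=4. PCs: A@0 B@1 C@0
Step 2: thread B executes B2 (z = x). Shared: x=5 y=6 z=5. PCs: A@0 B@2 C@0
Step 3: thread A executes A1 (x = x * -1). Shared: x=-5 y=6 z=5. PCs: A@1 B@2 C@0
Step 4: thread C executes C1 (x = x - 1). Shared: x=-6 y=6 z=5. PCs: A@1 B@2 C@1
Step 5: thread A executes A2 (x = z). Shared: x=5 y=6 z=5. PCs: A@2 B@2 C@1
Step 6: thread C executes C2 (z = z + 4). Shared: x=5 y=6 z=9. PCs: A@2 B@2 C@2
Step 7: thread A executes A3 (z = z + 2). Shared: x=5 y=6 z=11. PCs: A@3 B@2 C@2

Answer: x=5 y=6 z=11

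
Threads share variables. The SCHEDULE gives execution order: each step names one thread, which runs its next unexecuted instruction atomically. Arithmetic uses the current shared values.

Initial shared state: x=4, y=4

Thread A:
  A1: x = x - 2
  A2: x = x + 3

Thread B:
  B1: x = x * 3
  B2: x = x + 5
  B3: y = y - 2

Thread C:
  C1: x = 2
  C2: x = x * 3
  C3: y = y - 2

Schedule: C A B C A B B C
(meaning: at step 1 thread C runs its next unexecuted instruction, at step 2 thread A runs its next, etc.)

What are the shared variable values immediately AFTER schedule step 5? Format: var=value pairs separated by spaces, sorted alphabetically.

Step 1: thread C executes C1 (x = 2). Shared: x=2 y=4. PCs: A@0 B@0 C@1
Step 2: thread A executes A1 (x = x - 2). Shared: x=0 y=4. PCs: A@1 B@0 C@1
Step 3: thread B executes B1 (x = x * 3). Shared: x=0 y=4. PCs: A@1 B@1 C@1
Step 4: thread C executes C2 (x = x * 3). Shared: x=0 y=4. PCs: A@1 B@1 C@2
Step 5: thread A executes A2 (x = x + 3). Shared: x=3 y=4. PCs: A@2 B@1 C@2

Answer: x=3 y=4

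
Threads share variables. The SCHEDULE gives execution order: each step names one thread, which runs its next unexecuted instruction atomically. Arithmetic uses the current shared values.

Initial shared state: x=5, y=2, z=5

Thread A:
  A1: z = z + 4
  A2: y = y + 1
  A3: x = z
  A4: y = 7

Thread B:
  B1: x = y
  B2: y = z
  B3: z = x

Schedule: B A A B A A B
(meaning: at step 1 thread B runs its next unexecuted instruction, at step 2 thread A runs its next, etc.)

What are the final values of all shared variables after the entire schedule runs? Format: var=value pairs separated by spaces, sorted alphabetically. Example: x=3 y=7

Answer: x=9 y=7 z=9

Derivation:
Step 1: thread B executes B1 (x = y). Shared: x=2 y=2 z=5. PCs: A@0 B@1
Step 2: thread A executes A1 (z = z + 4). Shared: x=2 y=2 z=9. PCs: A@1 B@1
Step 3: thread A executes A2 (y = y + 1). Shared: x=2 y=3 z=9. PCs: A@2 B@1
Step 4: thread B executes B2 (y = z). Shared: x=2 y=9 z=9. PCs: A@2 B@2
Step 5: thread A executes A3 (x = z). Shared: x=9 y=9 z=9. PCs: A@3 B@2
Step 6: thread A executes A4 (y = 7). Shared: x=9 y=7 z=9. PCs: A@4 B@2
Step 7: thread B executes B3 (z = x). Shared: x=9 y=7 z=9. PCs: A@4 B@3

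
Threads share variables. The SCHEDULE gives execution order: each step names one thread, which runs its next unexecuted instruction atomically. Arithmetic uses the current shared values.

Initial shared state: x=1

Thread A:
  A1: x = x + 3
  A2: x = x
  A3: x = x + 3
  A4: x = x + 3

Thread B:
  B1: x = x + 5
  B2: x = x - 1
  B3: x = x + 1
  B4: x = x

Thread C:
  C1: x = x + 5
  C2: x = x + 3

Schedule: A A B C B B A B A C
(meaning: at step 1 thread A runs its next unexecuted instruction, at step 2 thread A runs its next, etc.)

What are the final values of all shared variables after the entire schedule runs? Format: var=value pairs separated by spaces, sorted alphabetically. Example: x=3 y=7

Answer: x=23

Derivation:
Step 1: thread A executes A1 (x = x + 3). Shared: x=4. PCs: A@1 B@0 C@0
Step 2: thread A executes A2 (x = x). Shared: x=4. PCs: A@2 B@0 C@0
Step 3: thread B executes B1 (x = x + 5). Shared: x=9. PCs: A@2 B@1 C@0
Step 4: thread C executes C1 (x = x + 5). Shared: x=14. PCs: A@2 B@1 C@1
Step 5: thread B executes B2 (x = x - 1). Shared: x=13. PCs: A@2 B@2 C@1
Step 6: thread B executes B3 (x = x + 1). Shared: x=14. PCs: A@2 B@3 C@1
Step 7: thread A executes A3 (x = x + 3). Shared: x=17. PCs: A@3 B@3 C@1
Step 8: thread B executes B4 (x = x). Shared: x=17. PCs: A@3 B@4 C@1
Step 9: thread A executes A4 (x = x + 3). Shared: x=20. PCs: A@4 B@4 C@1
Step 10: thread C executes C2 (x = x + 3). Shared: x=23. PCs: A@4 B@4 C@2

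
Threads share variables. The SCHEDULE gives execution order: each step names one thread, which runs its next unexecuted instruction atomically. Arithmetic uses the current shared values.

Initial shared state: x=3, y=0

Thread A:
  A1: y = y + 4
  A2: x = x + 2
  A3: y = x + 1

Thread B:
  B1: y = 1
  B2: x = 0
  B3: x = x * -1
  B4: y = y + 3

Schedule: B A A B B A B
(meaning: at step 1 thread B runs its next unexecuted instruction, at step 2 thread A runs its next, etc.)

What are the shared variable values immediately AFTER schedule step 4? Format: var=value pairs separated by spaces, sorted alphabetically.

Answer: x=0 y=5

Derivation:
Step 1: thread B executes B1 (y = 1). Shared: x=3 y=1. PCs: A@0 B@1
Step 2: thread A executes A1 (y = y + 4). Shared: x=3 y=5. PCs: A@1 B@1
Step 3: thread A executes A2 (x = x + 2). Shared: x=5 y=5. PCs: A@2 B@1
Step 4: thread B executes B2 (x = 0). Shared: x=0 y=5. PCs: A@2 B@2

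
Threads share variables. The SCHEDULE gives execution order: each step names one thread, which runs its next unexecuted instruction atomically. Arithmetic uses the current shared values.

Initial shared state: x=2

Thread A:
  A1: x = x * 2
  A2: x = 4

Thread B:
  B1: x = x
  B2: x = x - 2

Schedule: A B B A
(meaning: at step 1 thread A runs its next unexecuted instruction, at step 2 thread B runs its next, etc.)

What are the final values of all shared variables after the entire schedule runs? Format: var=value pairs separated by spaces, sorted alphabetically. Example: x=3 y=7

Step 1: thread A executes A1 (x = x * 2). Shared: x=4. PCs: A@1 B@0
Step 2: thread B executes B1 (x = x). Shared: x=4. PCs: A@1 B@1
Step 3: thread B executes B2 (x = x - 2). Shared: x=2. PCs: A@1 B@2
Step 4: thread A executes A2 (x = 4). Shared: x=4. PCs: A@2 B@2

Answer: x=4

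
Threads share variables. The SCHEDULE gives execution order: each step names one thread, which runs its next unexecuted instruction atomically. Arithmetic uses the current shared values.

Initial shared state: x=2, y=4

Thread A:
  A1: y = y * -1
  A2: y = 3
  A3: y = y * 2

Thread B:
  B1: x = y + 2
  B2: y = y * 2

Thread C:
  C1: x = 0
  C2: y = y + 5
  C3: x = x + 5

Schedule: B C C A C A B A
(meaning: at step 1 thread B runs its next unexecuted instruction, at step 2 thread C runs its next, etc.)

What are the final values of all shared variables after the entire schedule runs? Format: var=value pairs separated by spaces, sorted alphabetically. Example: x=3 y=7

Answer: x=5 y=12

Derivation:
Step 1: thread B executes B1 (x = y + 2). Shared: x=6 y=4. PCs: A@0 B@1 C@0
Step 2: thread C executes C1 (x = 0). Shared: x=0 y=4. PCs: A@0 B@1 C@1
Step 3: thread C executes C2 (y = y + 5). Shared: x=0 y=9. PCs: A@0 B@1 C@2
Step 4: thread A executes A1 (y = y * -1). Shared: x=0 y=-9. PCs: A@1 B@1 C@2
Step 5: thread C executes C3 (x = x + 5). Shared: x=5 y=-9. PCs: A@1 B@1 C@3
Step 6: thread A executes A2 (y = 3). Shared: x=5 y=3. PCs: A@2 B@1 C@3
Step 7: thread B executes B2 (y = y * 2). Shared: x=5 y=6. PCs: A@2 B@2 C@3
Step 8: thread A executes A3 (y = y * 2). Shared: x=5 y=12. PCs: A@3 B@2 C@3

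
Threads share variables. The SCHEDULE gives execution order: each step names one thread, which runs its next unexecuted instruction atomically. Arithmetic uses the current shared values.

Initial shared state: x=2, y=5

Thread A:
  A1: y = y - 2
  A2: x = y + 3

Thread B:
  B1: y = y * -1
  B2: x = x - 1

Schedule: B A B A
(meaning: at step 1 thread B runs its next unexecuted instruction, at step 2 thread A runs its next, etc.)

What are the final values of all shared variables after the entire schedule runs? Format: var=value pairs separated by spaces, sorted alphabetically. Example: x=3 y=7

Answer: x=-4 y=-7

Derivation:
Step 1: thread B executes B1 (y = y * -1). Shared: x=2 y=-5. PCs: A@0 B@1
Step 2: thread A executes A1 (y = y - 2). Shared: x=2 y=-7. PCs: A@1 B@1
Step 3: thread B executes B2 (x = x - 1). Shared: x=1 y=-7. PCs: A@1 B@2
Step 4: thread A executes A2 (x = y + 3). Shared: x=-4 y=-7. PCs: A@2 B@2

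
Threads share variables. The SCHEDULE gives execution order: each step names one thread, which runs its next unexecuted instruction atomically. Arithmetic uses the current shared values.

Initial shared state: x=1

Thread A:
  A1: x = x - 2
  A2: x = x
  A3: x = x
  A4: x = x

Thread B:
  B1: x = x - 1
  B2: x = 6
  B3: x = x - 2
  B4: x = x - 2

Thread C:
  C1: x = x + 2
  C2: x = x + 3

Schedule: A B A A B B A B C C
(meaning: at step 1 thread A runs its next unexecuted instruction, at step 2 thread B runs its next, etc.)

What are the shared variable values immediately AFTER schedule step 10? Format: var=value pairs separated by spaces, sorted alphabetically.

Step 1: thread A executes A1 (x = x - 2). Shared: x=-1. PCs: A@1 B@0 C@0
Step 2: thread B executes B1 (x = x - 1). Shared: x=-2. PCs: A@1 B@1 C@0
Step 3: thread A executes A2 (x = x). Shared: x=-2. PCs: A@2 B@1 C@0
Step 4: thread A executes A3 (x = x). Shared: x=-2. PCs: A@3 B@1 C@0
Step 5: thread B executes B2 (x = 6). Shared: x=6. PCs: A@3 B@2 C@0
Step 6: thread B executes B3 (x = x - 2). Shared: x=4. PCs: A@3 B@3 C@0
Step 7: thread A executes A4 (x = x). Shared: x=4. PCs: A@4 B@3 C@0
Step 8: thread B executes B4 (x = x - 2). Shared: x=2. PCs: A@4 B@4 C@0
Step 9: thread C executes C1 (x = x + 2). Shared: x=4. PCs: A@4 B@4 C@1
Step 10: thread C executes C2 (x = x + 3). Shared: x=7. PCs: A@4 B@4 C@2

Answer: x=7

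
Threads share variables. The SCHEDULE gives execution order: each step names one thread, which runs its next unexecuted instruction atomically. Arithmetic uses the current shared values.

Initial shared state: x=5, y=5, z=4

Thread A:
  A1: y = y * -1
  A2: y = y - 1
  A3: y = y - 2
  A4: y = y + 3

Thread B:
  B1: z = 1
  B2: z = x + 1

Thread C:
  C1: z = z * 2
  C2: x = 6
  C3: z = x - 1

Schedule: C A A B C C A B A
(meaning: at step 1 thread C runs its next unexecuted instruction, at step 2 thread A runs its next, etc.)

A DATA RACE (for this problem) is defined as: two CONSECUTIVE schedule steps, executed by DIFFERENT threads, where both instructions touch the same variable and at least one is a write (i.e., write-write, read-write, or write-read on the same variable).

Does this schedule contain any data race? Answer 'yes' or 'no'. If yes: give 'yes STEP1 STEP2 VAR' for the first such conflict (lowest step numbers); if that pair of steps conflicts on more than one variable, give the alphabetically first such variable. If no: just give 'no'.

Answer: no

Derivation:
Steps 1,2: C(r=z,w=z) vs A(r=y,w=y). No conflict.
Steps 2,3: same thread (A). No race.
Steps 3,4: A(r=y,w=y) vs B(r=-,w=z). No conflict.
Steps 4,5: B(r=-,w=z) vs C(r=-,w=x). No conflict.
Steps 5,6: same thread (C). No race.
Steps 6,7: C(r=x,w=z) vs A(r=y,w=y). No conflict.
Steps 7,8: A(r=y,w=y) vs B(r=x,w=z). No conflict.
Steps 8,9: B(r=x,w=z) vs A(r=y,w=y). No conflict.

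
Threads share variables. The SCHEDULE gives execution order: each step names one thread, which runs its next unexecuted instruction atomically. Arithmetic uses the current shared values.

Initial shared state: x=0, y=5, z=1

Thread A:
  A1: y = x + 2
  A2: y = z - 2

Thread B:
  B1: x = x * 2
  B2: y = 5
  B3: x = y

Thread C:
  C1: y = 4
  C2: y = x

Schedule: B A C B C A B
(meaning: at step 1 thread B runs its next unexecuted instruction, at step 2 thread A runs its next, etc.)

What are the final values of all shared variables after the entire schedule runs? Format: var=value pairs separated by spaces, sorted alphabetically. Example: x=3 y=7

Step 1: thread B executes B1 (x = x * 2). Shared: x=0 y=5 z=1. PCs: A@0 B@1 C@0
Step 2: thread A executes A1 (y = x + 2). Shared: x=0 y=2 z=1. PCs: A@1 B@1 C@0
Step 3: thread C executes C1 (y = 4). Shared: x=0 y=4 z=1. PCs: A@1 B@1 C@1
Step 4: thread B executes B2 (y = 5). Shared: x=0 y=5 z=1. PCs: A@1 B@2 C@1
Step 5: thread C executes C2 (y = x). Shared: x=0 y=0 z=1. PCs: A@1 B@2 C@2
Step 6: thread A executes A2 (y = z - 2). Shared: x=0 y=-1 z=1. PCs: A@2 B@2 C@2
Step 7: thread B executes B3 (x = y). Shared: x=-1 y=-1 z=1. PCs: A@2 B@3 C@2

Answer: x=-1 y=-1 z=1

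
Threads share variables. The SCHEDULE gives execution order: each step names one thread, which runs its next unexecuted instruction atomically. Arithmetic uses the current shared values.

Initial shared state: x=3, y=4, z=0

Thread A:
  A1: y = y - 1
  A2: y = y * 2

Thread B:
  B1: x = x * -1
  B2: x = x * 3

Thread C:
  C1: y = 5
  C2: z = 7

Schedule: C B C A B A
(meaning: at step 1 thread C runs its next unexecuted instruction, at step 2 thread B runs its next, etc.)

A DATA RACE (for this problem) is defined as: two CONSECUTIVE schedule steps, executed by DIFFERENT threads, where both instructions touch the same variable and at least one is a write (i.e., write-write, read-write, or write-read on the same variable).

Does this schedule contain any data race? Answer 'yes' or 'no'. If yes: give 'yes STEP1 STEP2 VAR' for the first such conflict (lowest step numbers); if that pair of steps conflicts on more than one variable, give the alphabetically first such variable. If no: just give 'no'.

Steps 1,2: C(r=-,w=y) vs B(r=x,w=x). No conflict.
Steps 2,3: B(r=x,w=x) vs C(r=-,w=z). No conflict.
Steps 3,4: C(r=-,w=z) vs A(r=y,w=y). No conflict.
Steps 4,5: A(r=y,w=y) vs B(r=x,w=x). No conflict.
Steps 5,6: B(r=x,w=x) vs A(r=y,w=y). No conflict.

Answer: no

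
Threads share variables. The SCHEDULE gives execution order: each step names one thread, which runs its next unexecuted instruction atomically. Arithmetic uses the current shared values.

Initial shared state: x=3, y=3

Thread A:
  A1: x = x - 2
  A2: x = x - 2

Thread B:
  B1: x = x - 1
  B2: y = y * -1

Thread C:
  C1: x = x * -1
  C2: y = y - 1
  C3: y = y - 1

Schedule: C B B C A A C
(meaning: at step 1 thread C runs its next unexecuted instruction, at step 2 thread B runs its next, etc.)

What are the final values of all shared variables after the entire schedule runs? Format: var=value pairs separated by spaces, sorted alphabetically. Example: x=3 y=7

Step 1: thread C executes C1 (x = x * -1). Shared: x=-3 y=3. PCs: A@0 B@0 C@1
Step 2: thread B executes B1 (x = x - 1). Shared: x=-4 y=3. PCs: A@0 B@1 C@1
Step 3: thread B executes B2 (y = y * -1). Shared: x=-4 y=-3. PCs: A@0 B@2 C@1
Step 4: thread C executes C2 (y = y - 1). Shared: x=-4 y=-4. PCs: A@0 B@2 C@2
Step 5: thread A executes A1 (x = x - 2). Shared: x=-6 y=-4. PCs: A@1 B@2 C@2
Step 6: thread A executes A2 (x = x - 2). Shared: x=-8 y=-4. PCs: A@2 B@2 C@2
Step 7: thread C executes C3 (y = y - 1). Shared: x=-8 y=-5. PCs: A@2 B@2 C@3

Answer: x=-8 y=-5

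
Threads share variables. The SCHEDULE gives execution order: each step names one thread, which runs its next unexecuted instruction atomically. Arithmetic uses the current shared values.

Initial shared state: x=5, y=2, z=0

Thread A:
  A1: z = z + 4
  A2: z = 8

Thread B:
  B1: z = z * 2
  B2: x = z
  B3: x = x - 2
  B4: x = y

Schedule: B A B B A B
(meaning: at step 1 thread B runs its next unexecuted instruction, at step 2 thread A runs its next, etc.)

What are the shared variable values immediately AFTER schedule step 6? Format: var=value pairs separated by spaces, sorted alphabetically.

Answer: x=2 y=2 z=8

Derivation:
Step 1: thread B executes B1 (z = z * 2). Shared: x=5 y=2 z=0. PCs: A@0 B@1
Step 2: thread A executes A1 (z = z + 4). Shared: x=5 y=2 z=4. PCs: A@1 B@1
Step 3: thread B executes B2 (x = z). Shared: x=4 y=2 z=4. PCs: A@1 B@2
Step 4: thread B executes B3 (x = x - 2). Shared: x=2 y=2 z=4. PCs: A@1 B@3
Step 5: thread A executes A2 (z = 8). Shared: x=2 y=2 z=8. PCs: A@2 B@3
Step 6: thread B executes B4 (x = y). Shared: x=2 y=2 z=8. PCs: A@2 B@4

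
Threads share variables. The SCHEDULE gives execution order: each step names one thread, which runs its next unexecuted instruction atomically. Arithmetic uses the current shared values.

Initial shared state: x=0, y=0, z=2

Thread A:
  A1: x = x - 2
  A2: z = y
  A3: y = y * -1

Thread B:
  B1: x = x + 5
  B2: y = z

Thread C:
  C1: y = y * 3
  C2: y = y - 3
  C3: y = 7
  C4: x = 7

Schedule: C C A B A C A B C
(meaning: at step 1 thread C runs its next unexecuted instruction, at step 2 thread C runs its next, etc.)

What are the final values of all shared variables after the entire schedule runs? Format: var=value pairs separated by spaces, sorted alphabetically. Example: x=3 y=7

Answer: x=7 y=-3 z=-3

Derivation:
Step 1: thread C executes C1 (y = y * 3). Shared: x=0 y=0 z=2. PCs: A@0 B@0 C@1
Step 2: thread C executes C2 (y = y - 3). Shared: x=0 y=-3 z=2. PCs: A@0 B@0 C@2
Step 3: thread A executes A1 (x = x - 2). Shared: x=-2 y=-3 z=2. PCs: A@1 B@0 C@2
Step 4: thread B executes B1 (x = x + 5). Shared: x=3 y=-3 z=2. PCs: A@1 B@1 C@2
Step 5: thread A executes A2 (z = y). Shared: x=3 y=-3 z=-3. PCs: A@2 B@1 C@2
Step 6: thread C executes C3 (y = 7). Shared: x=3 y=7 z=-3. PCs: A@2 B@1 C@3
Step 7: thread A executes A3 (y = y * -1). Shared: x=3 y=-7 z=-3. PCs: A@3 B@1 C@3
Step 8: thread B executes B2 (y = z). Shared: x=3 y=-3 z=-3. PCs: A@3 B@2 C@3
Step 9: thread C executes C4 (x = 7). Shared: x=7 y=-3 z=-3. PCs: A@3 B@2 C@4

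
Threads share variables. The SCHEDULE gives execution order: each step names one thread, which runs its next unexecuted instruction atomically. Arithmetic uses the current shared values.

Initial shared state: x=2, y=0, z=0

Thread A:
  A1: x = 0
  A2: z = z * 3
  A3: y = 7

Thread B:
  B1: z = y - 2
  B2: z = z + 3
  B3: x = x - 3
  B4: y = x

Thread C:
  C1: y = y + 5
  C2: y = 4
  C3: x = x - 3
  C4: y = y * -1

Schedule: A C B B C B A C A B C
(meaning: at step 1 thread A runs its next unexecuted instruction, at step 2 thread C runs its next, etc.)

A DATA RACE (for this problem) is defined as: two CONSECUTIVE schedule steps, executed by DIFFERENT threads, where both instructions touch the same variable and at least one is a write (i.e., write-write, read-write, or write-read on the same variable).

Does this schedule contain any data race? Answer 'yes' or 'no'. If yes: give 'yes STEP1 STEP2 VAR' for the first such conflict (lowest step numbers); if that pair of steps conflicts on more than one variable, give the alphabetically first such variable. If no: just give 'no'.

Answer: yes 2 3 y

Derivation:
Steps 1,2: A(r=-,w=x) vs C(r=y,w=y). No conflict.
Steps 2,3: C(y = y + 5) vs B(z = y - 2). RACE on y (W-R).
Steps 3,4: same thread (B). No race.
Steps 4,5: B(r=z,w=z) vs C(r=-,w=y). No conflict.
Steps 5,6: C(r=-,w=y) vs B(r=x,w=x). No conflict.
Steps 6,7: B(r=x,w=x) vs A(r=z,w=z). No conflict.
Steps 7,8: A(r=z,w=z) vs C(r=x,w=x). No conflict.
Steps 8,9: C(r=x,w=x) vs A(r=-,w=y). No conflict.
Steps 9,10: A(y = 7) vs B(y = x). RACE on y (W-W).
Steps 10,11: B(y = x) vs C(y = y * -1). RACE on y (W-W).
First conflict at steps 2,3.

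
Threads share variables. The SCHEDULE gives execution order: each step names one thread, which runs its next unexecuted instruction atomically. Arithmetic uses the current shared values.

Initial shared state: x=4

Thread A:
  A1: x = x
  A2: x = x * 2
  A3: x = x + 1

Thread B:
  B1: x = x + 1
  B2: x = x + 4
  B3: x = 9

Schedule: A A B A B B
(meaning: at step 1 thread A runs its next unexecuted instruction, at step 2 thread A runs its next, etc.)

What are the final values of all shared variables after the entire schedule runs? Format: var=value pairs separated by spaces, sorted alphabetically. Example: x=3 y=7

Answer: x=9

Derivation:
Step 1: thread A executes A1 (x = x). Shared: x=4. PCs: A@1 B@0
Step 2: thread A executes A2 (x = x * 2). Shared: x=8. PCs: A@2 B@0
Step 3: thread B executes B1 (x = x + 1). Shared: x=9. PCs: A@2 B@1
Step 4: thread A executes A3 (x = x + 1). Shared: x=10. PCs: A@3 B@1
Step 5: thread B executes B2 (x = x + 4). Shared: x=14. PCs: A@3 B@2
Step 6: thread B executes B3 (x = 9). Shared: x=9. PCs: A@3 B@3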